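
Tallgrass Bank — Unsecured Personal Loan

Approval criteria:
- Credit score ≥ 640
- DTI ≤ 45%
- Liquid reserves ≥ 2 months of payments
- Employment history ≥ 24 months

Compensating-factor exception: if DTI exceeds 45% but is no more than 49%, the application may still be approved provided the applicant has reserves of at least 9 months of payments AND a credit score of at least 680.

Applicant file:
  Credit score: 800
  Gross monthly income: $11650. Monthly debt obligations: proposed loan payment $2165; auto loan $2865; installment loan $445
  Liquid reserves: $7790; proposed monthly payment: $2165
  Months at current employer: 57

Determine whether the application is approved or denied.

Credit score 800 ≥ 640 (meets base)
Total debts = (2,165 + 2,865 + 445) = 5,475. DTI = 5,475/11,650 = 47% > 45% — standard DTI limit exceeded.
Liquid reserves cover 7,790/2,165 = 3.6 months — ≥ 2 required
Employment 57 ≥ 24 months
DTI 47% is within the 45%–49% exception band; checking compensating factors.
Override check — reserves: 3.6 mo (short of 9); score: 800 (ok).
Override conditions not both satisfied; exception does not apply.

Denied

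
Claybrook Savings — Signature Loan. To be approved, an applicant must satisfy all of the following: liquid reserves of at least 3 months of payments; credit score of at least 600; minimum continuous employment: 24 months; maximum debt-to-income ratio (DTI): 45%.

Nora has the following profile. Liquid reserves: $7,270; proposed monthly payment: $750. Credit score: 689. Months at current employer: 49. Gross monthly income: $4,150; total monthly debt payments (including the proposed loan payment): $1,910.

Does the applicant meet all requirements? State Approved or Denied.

Reserves = 7,270/750 = 9.7 months ≥ 3
Credit score 689 ≥ 600 (meets)
Employment 49 ≥ 24 months
DTI = 1,910/4,150 = 46% > 45%
Fails on DTI.

Denied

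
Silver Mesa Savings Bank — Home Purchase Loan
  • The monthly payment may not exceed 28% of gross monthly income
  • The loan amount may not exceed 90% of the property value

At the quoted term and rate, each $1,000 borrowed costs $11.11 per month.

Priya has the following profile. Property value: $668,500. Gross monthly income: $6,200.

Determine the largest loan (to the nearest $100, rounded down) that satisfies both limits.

$156,200

Payment cap: 28% × $6,200 = $1,736/month.
At $11.11 per $1,000, that supports 1,736/11.11 × 1,000 ≈ $156,255 → $156,200.
LTV cap: 90% × $668,500 = $601,650 → $601,600.
Binding constraint: payment-to-income.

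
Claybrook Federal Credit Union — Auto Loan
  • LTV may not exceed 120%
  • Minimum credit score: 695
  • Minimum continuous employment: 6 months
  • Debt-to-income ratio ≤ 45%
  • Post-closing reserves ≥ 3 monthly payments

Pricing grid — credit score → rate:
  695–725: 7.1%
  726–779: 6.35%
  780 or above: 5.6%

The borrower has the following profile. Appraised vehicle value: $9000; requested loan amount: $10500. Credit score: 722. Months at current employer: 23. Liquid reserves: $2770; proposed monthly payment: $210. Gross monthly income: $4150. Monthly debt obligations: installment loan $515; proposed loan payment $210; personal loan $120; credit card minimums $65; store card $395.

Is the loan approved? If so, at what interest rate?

Credit score 722 ≥ 695 (meets minimum)
Total monthly debts = (515 + 210 + 120 + 65 + 395) = 1,305. DTI = 1,305/4,150 = 31.4% ≤ 45%
Reserves = 2,770/210 = 13.2 months ≥ 3
LTV: 10,500 ÷ 9,000 = 116.7%, within 120% cap
Employment 23 ≥ 6 months
All requirements met. Score 722 falls in the 695–725 tier → 7.1%.

Approved at 7.1%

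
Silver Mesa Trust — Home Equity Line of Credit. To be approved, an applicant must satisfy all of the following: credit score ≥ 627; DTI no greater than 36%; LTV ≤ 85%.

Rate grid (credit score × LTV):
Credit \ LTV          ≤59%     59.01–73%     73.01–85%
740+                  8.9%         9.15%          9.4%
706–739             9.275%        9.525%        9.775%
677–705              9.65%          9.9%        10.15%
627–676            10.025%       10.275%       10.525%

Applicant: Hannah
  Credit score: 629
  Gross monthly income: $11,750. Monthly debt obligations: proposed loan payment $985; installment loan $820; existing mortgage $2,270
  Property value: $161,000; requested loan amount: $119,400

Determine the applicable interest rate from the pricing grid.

10.525%

Credit score 629 ≥ 627; Total monthly debts = (985 + 820 + 2,270) = 4,075. DTI: 4,075 ÷ 11,750 = 34.7%, within the 36% cap
LTV: 119,400 ÷ 161,000 = 74.2%, within 85% cap
Row: 629 falls in 627–676. Column: 74.2% falls in 73.01–85%. Rate = 10.525%.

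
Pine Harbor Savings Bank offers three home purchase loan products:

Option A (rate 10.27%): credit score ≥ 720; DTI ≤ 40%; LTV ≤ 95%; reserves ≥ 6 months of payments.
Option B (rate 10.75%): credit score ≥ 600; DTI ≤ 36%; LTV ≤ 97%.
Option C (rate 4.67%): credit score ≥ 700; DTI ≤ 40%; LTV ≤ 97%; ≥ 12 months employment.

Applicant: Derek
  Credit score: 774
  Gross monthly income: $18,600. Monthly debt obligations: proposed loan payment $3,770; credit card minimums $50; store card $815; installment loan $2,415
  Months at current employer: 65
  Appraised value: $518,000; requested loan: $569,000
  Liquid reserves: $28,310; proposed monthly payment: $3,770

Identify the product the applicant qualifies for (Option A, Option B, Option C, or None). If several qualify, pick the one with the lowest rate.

None

Total debts = (3,770 + 50 + 815 + 2,415) = 7,050; DTI = 7,050/18,600 = 37.9%.
LTV = 569,000/518,000 = 109.8%.
Reserves = 28,310/3,770 = 7.5 months.
Option A: score 774 ≥ 720; DTI 37.9% ≤ 40%; LTV 109.8% > 95%; reserves 7.5 ≥ 6 mo → does not qualify.
Option B: score 774 ≥ 600; DTI 37.9% > 36%; LTV 109.8% > 97% → does not qualify.
Option C: score 774 ≥ 700; DTI 37.9% ≤ 40%; LTV 109.8% > 97%; employment 65 ≥ 12 mo → does not qualify.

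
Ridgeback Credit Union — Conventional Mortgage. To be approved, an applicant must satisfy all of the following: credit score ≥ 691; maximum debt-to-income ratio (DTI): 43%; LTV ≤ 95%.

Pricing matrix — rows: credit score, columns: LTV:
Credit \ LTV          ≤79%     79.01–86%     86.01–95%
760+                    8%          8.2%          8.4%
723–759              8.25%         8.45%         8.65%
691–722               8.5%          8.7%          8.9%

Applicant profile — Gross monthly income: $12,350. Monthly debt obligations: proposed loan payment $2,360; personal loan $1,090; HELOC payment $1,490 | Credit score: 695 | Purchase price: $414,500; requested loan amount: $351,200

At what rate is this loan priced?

8.7%

Credit score 695 ≥ 691; Total monthly debts = (2,360 + 1,090 + 1,490) = 4,940. DTI = 4,940/12,350 = 40% ≤ 43%
Loan-to-value = 351,200/414,500 = 84.7% — pass (95% max)
Credit 695 → row 691–722; LTV 84.7% → column 79.01–86%. Grid cell → 8.7%.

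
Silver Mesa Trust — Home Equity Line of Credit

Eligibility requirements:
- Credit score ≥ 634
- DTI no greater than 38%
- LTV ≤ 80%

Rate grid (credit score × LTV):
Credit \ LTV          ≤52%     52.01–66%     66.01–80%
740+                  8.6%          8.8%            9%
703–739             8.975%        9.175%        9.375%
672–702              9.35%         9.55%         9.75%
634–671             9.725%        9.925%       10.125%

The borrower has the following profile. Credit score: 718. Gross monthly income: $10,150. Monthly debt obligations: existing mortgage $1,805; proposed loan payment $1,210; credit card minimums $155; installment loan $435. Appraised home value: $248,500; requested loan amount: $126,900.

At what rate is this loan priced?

Credit score 718 ≥ 634; Total monthly debts = (1,805 + 1,210 + 155 + 435) = 3,605. Debt-to-income = 3,605/10,150 = 35.5% — meets 38% limit
LTV = 126,900/248,500 = 51.1% ≤ 80%
Row: 718 falls in 703–739. Column: 51.1% falls in ≤52%. Rate = 8.975%.

8.975%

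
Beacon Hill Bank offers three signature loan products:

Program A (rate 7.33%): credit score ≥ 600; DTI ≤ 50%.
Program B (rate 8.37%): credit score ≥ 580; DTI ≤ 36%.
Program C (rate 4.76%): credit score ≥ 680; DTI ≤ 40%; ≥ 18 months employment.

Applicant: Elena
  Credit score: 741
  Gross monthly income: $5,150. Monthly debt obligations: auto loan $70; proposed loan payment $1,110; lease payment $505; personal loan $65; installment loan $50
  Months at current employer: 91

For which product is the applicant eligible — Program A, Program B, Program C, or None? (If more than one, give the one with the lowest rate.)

Total debts = (70 + 1,110 + 505 + 65 + 50) = 1,800; DTI = 1,800/5,150 = 35%.
Program A: score 741 ≥ 600; DTI 35% ≤ 50% → qualifies.
Program B: score 741 ≥ 580; DTI 35% ≤ 36% → qualifies.
Program C: score 741 ≥ 680; DTI 35% ≤ 40%; employment 91 ≥ 18 mo → qualifies.
Qualifying: Program A, Program B, Program C. Lowest rate is 4.76% → Program C.

Program C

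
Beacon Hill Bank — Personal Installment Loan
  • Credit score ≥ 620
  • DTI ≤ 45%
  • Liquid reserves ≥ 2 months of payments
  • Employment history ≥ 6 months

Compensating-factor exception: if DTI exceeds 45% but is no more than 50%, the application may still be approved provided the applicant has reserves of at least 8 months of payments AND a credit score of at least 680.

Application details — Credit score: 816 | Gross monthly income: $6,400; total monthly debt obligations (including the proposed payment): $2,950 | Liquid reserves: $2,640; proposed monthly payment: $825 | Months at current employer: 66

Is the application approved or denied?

Credit score 816 ≥ 620 (meets base)
DTI = 2,950/6,400 = 46.1% > 45% — standard DTI limit exceeded.
Reserves: 2,640 ÷ 825 = 3.2 months (meets 2-month minimum)
Employment 66 ≥ 6 months
46.1% falls in the override range (45%–50%), so the compensating-factor test applies.
Reserves 3.2 < 8 months; credit score 816 ≥ 680.
Compensating-factor requirement not fully met.

Denied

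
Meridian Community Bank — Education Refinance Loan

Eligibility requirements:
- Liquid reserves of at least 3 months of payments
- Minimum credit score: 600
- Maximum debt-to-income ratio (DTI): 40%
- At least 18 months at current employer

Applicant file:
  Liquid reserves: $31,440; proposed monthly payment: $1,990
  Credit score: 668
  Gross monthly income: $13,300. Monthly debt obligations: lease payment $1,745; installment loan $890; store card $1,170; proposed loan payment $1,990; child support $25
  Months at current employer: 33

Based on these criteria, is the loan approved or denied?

Denied

Reserves = 31,440/1,990 = 15.8 months ≥ 3
Credit score 668 ≥ 600 (meets)
Total monthly debts = (1,745 + 890 + 1,170 + 1,990 + 25) = 5,820. DTI: 5,820 ÷ 13,300 = 43.8%, exceeds the 40% cap
Employment 33 ≥ 18 months
Fails on DTI.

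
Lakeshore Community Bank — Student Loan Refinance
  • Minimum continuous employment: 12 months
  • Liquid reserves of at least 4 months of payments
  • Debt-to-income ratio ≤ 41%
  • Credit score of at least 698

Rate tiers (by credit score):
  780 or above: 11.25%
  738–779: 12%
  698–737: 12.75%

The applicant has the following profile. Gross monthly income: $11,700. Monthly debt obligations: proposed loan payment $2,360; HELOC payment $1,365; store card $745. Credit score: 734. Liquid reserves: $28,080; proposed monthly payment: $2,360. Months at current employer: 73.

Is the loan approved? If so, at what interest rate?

Credit score 734 ≥ 698 (meets minimum)
Total monthly debts = (2,360 + 1,365 + 745) = 4,470. DTI: 4,470 ÷ 11,700 = 38.2%, within the 41% cap
Reserves = 28,080/2,360 = 11.9 months ≥ 4
Employment 73 ≥ 12 months
All requirements met. Score 734 falls in the 698–737 tier → 12.75%.

Approved at 12.75%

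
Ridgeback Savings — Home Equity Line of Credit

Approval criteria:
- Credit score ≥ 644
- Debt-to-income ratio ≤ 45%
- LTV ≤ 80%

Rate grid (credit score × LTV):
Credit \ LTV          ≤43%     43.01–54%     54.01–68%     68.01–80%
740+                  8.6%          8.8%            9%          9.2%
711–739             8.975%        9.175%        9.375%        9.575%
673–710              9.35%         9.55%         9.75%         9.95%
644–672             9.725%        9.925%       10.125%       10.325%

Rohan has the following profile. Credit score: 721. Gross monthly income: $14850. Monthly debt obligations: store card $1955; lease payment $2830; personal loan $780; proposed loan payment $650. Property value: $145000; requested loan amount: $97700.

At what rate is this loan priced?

Credit score 721 ≥ 644; Total monthly debts = (1,955 + 2,830 + 780 + 650) = 6,215. Debt-to-income = 6,215/14,850 = 41.9% — meets 45% limit
LTV: 97,700 ÷ 145,000 = 67.4%, within 80% cap
Score 721 is in the 711–739 band; LTV 67.4% is in the 54.01–68% band → 9.375%.

9.375%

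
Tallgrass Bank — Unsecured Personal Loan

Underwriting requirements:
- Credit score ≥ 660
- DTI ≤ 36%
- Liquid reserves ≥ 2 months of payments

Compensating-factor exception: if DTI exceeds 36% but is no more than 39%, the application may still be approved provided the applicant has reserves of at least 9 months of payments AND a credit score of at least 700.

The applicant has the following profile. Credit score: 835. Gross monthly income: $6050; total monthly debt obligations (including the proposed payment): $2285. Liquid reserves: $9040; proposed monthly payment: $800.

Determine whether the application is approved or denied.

Credit score 835 ≥ 660 (meets base)
DTI: 2,285 ÷ 6,050 = 37.8%, over the 36% base limit.
Reserves: 9,040 ÷ 800 = 11.3 months (meets 2-month minimum)
DTI 37.8% is within the 36%–39% exception band; checking compensating factors.
Reserves 11.3 ≥ 9 months; credit score 835 ≥ 700.
Both compensating conditions met → exception applies.

Approved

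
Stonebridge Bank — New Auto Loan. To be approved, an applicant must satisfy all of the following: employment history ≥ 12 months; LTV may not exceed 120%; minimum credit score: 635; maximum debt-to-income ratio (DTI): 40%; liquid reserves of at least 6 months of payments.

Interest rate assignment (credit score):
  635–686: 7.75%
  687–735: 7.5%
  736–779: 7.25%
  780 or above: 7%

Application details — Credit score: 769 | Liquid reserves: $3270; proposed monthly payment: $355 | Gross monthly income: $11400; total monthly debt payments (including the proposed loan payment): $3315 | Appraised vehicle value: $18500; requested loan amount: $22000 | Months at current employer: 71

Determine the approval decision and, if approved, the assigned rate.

Credit score 769 ≥ 635 (meets minimum)
LTV: 22,000 ÷ 18,500 = 118.9%, within 120% cap
Employment 71 ≥ 12 months
DTI: 3,315 ÷ 11,400 = 29.1%, within the 40% cap
Reserves = 3,270/355 = 9.2 months ≥ 6
All requirements met. Score 769 falls in the 736–779 tier → 7.25%.

Approved at 7.25%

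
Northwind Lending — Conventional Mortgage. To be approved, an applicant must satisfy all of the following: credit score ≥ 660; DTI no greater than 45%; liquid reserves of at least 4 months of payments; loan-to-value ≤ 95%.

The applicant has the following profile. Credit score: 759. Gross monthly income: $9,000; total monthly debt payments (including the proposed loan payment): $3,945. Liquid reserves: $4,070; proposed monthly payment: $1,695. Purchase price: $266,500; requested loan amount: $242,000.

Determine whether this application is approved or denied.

Denied

Credit score 759 ≥ 660 (meets)
DTI = 3,945/9,000 = 43.8% ≤ 45%
Liquid reserves cover 4,070/1,695 = 2.4 months — < 4 required
Loan-to-value = 242,000/266,500 = 90.8% — pass (95% max)
Fails on reserves.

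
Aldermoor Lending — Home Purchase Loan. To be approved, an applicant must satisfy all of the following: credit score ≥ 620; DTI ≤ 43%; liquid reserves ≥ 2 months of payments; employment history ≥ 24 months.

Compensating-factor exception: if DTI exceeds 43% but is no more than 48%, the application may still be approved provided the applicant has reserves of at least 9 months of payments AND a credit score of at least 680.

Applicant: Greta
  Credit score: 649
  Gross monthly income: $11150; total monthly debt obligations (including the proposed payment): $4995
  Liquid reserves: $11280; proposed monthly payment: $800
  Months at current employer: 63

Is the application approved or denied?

Credit score 649 ≥ 620 (meets base)
DTI: 4,995 ÷ 11,150 = 44.8%, over the 43% base limit.
Reserves = 11,280/800 = 14.1 months ≥ 2
Employment 63 ≥ 24 months
DTI 44.8% is within the 43%–48% exception band; checking compensating factors.
Reserves 14.1 ≥ 9 months; credit score 649 < 680.
Override conditions not both satisfied; exception does not apply.

Denied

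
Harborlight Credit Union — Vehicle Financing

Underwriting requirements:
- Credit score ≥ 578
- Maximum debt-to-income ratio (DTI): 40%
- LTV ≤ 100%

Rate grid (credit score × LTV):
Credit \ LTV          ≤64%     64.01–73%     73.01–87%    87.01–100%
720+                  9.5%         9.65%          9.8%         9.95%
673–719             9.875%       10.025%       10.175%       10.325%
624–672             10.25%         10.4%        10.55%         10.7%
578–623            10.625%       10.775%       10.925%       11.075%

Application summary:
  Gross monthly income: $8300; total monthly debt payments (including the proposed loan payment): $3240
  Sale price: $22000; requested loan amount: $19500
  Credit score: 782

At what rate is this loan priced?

Credit score 782 ≥ 578; DTI = 3,240/8,300 = 39% ≤ 40%
Loan-to-value = 19,500/22,000 = 88.6% — pass (100% max)
Credit 782 → row 720+; LTV 88.6% → column 87.01–100%. Grid cell → 9.95%.

9.95%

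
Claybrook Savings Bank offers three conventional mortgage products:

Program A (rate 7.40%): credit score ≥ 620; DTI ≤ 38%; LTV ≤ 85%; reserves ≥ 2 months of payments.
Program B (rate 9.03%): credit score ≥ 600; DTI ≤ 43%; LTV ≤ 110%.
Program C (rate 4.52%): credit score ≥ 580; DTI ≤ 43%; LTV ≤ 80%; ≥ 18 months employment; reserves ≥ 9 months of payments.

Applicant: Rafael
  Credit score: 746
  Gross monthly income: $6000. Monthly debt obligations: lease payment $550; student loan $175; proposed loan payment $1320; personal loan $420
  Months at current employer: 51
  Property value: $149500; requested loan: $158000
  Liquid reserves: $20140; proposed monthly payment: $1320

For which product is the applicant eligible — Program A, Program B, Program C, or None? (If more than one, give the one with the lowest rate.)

Total debts = (550 + 175 + 1,320 + 420) = 2,465; DTI = 2,465/6,000 = 41.1%.
LTV = 158,000/149,500 = 105.7%.
Reserves = 20,140/1,320 = 15.3 months.
Program A: score 746 ≥ 620; DTI 41.1% > 38%; LTV 105.7% > 85%; reserves 15.3 ≥ 2 mo → does not qualify.
Program B: score 746 ≥ 600; DTI 41.1% ≤ 43%; LTV 105.7% ≤ 110% → qualifies.
Program C: score 746 ≥ 580; DTI 41.1% ≤ 43%; LTV 105.7% > 80%; employment 51 ≥ 18 mo; reserves 15.3 ≥ 9 mo → does not qualify.

Program B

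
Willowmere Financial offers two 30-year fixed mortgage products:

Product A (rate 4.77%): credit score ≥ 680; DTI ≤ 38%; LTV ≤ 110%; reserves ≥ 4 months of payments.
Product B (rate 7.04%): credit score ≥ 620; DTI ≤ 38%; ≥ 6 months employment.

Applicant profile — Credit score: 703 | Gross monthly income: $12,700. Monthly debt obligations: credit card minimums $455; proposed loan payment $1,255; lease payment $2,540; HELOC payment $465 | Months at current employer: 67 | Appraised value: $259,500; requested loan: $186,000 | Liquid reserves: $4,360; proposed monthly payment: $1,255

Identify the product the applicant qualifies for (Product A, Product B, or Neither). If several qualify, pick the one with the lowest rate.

Total debts = (455 + 1,255 + 2,540 + 465) = 4,715; DTI = 4,715/12,700 = 37.1%.
LTV = 186,000/259,500 = 71.7%.
Reserves = 4,360/1,255 = 3.5 months.
Product A: score 703 ≥ 680; DTI 37.1% ≤ 38%; LTV 71.7% ≤ 110%; reserves 3.5 < 4 mo → does not qualify.
Product B: score 703 ≥ 620; DTI 37.1% ≤ 38%; employment 67 ≥ 6 mo → qualifies.

Product B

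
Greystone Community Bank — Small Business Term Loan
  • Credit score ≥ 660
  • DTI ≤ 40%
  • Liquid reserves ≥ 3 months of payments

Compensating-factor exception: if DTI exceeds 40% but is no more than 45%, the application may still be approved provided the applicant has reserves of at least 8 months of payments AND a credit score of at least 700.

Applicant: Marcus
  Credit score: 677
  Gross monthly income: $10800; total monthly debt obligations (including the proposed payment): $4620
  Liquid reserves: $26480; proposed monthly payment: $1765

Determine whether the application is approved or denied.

Denied

Credit score 677 ≥ 660 (meets base)
DTI = 4,620/10,800 = 42.8% > 40% — standard DTI limit exceeded.
Reserves = 26,480/1,765 = 15.0 months ≥ 3
DTI 42.8% is within the 40%–45% exception band; checking compensating factors.
Reserves 15.0 ≥ 8 months; credit score 677 < 700.
Compensating-factor requirement not fully met.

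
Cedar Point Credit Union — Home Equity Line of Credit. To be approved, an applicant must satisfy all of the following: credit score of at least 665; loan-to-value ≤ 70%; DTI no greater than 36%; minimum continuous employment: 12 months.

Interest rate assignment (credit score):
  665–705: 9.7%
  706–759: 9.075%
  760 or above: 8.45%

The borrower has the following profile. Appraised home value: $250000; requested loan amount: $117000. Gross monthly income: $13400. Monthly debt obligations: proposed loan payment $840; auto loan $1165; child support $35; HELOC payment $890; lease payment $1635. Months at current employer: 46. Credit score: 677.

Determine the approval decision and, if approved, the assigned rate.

Credit score 677 ≥ 665 (meets minimum)
Employment 46 ≥ 12 months
LTV: 117,000 ÷ 250,000 = 46.8%, within 70% cap
Total monthly debts = (840 + 1,165 + 35 + 890 + 1,635) = 4,565. Debt-to-income = 4,565/13,400 = 34.1% — meets 36% limit
All requirements met. Score 677 falls in the 665–705 tier → 9.7%.

Approved at 9.7%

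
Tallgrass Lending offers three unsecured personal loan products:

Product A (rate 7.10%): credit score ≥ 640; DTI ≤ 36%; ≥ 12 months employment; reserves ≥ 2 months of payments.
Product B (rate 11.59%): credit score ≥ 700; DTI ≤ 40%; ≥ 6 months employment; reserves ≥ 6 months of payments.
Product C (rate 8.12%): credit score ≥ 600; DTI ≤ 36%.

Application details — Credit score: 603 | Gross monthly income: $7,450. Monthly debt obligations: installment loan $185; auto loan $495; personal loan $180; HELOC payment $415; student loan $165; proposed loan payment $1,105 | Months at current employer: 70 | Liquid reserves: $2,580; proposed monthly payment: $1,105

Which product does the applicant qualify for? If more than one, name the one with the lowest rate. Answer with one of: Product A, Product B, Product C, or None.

Product C

Total debts = (185 + 495 + 180 + 415 + 165 + 1,105) = 2,545; DTI = 2,545/7,450 = 34.2%.
Reserves = 2,580/1,105 = 2.3 months.
Product A: score 603 < 640; DTI 34.2% ≤ 36%; employment 70 ≥ 12 mo; reserves 2.3 ≥ 2 mo → does not qualify.
Product B: score 603 < 700; DTI 34.2% ≤ 40%; employment 70 ≥ 6 mo; reserves 2.3 < 6 mo → does not qualify.
Product C: score 603 ≥ 600; DTI 34.2% ≤ 36% → qualifies.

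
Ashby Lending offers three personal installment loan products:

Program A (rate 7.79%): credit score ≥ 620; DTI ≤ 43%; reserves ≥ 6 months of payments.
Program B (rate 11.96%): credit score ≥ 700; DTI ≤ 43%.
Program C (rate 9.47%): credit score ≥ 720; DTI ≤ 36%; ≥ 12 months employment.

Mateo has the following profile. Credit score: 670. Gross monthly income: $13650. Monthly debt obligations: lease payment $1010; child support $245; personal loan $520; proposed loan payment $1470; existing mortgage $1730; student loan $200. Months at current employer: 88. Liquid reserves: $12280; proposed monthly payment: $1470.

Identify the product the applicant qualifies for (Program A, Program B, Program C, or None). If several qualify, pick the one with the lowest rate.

Total debts = (1,010 + 245 + 520 + 1,470 + 1,730 + 200) = 5,175; DTI = 5,175/13,650 = 37.9%.
Reserves = 12,280/1,470 = 8.4 months.
Program A: score 670 ≥ 620; DTI 37.9% ≤ 43%; reserves 8.4 ≥ 6 mo → qualifies.
Program B: score 670 < 700; DTI 37.9% ≤ 43% → does not qualify.
Program C: score 670 < 720; DTI 37.9% > 36%; employment 88 ≥ 12 mo → does not qualify.

Program A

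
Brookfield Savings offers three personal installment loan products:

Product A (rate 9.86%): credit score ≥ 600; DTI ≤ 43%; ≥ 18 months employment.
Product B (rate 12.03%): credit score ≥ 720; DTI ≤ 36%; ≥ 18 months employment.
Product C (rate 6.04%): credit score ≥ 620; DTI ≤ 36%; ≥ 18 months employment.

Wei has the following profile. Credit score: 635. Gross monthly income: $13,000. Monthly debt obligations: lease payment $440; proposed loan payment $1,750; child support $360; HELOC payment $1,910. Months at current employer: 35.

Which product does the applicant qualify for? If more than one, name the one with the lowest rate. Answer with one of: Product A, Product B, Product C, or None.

Product C

Total debts = (440 + 1,750 + 360 + 1,910) = 4,460; DTI = 4,460/13,000 = 34.3%.
Product A: score 635 ≥ 600; DTI 34.3% ≤ 43%; employment 35 ≥ 18 mo → qualifies.
Product B: score 635 < 720; DTI 34.3% ≤ 36%; employment 35 ≥ 18 mo → does not qualify.
Product C: score 635 ≥ 620; DTI 34.3% ≤ 36%; employment 35 ≥ 18 mo → qualifies.
Qualifying: Product A, Product C. Lowest rate is 6.04% → Product C.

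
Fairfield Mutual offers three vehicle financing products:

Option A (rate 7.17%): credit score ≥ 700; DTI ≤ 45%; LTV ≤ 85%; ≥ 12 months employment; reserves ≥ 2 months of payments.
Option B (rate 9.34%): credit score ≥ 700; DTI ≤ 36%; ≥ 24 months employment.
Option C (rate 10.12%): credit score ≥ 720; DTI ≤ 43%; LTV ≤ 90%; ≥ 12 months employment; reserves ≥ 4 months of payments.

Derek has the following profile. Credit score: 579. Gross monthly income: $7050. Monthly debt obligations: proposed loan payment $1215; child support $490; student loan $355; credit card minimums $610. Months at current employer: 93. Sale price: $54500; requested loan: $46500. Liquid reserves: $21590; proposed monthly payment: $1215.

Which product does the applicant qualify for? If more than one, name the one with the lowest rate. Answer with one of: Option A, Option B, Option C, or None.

Total debts = (1,215 + 490 + 355 + 610) = 2,670; DTI = 2,670/7,050 = 37.9%.
LTV = 46,500/54,500 = 85.3%.
Reserves = 21,590/1,215 = 17.8 months.
Option A: score 579 < 700; DTI 37.9% ≤ 45%; LTV 85.3% > 85%; employment 93 ≥ 12 mo; reserves 17.8 ≥ 2 mo → does not qualify.
Option B: score 579 < 700; DTI 37.9% > 36%; employment 93 ≥ 24 mo → does not qualify.
Option C: score 579 < 720; DTI 37.9% ≤ 43%; LTV 85.3% ≤ 90%; employment 93 ≥ 12 mo; reserves 17.8 ≥ 4 mo → does not qualify.

None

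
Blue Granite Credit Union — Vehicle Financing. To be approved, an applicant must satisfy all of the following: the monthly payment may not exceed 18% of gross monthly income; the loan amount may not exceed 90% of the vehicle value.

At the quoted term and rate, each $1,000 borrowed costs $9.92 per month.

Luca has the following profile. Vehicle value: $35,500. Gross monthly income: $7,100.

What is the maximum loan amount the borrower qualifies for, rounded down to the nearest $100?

$31,900

Payment cap: 18% × $7,100 = $1,278/month.
At $9.92 per $1,000, that supports 1,278/9.92 × 1,000 ≈ $128,830 → $128,800.
LTV cap: 90% × $35,500 = $31,950 → $31,900.
Binding constraint: loan-to-value.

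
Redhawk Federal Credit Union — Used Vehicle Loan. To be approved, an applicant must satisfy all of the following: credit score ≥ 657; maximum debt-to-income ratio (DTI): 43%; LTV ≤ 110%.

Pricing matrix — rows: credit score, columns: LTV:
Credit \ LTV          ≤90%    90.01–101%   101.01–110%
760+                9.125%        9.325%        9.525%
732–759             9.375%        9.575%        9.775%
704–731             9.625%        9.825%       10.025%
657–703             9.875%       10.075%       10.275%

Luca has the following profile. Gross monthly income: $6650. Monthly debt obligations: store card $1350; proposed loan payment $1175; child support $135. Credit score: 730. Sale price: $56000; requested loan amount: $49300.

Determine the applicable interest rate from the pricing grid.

9.625%

Credit score 730 ≥ 657; Total monthly debts = (1,350 + 1,175 + 135) = 2,660. DTI: 2,660 ÷ 6,650 = 40%, within the 43% cap
LTV: 49,300 ÷ 56,000 = 88%, within 110% cap
Credit 730 → row 704–731; LTV 88% → column ≤90%. Grid cell → 9.625%.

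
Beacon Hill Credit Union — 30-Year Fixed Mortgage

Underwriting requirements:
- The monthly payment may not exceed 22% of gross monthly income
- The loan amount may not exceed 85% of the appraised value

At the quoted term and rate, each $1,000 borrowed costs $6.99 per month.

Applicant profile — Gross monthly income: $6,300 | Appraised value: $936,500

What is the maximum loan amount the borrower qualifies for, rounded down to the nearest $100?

$198,200

Payment cap: 22% × $6,300 = $1,386/month.
At $6.99 per $1,000, that supports 1,386/6.99 × 1,000 ≈ $198,283 → $198,200.
LTV cap: 85% × $936,500 = $796,025 → $796,000.
Binding constraint: payment-to-income.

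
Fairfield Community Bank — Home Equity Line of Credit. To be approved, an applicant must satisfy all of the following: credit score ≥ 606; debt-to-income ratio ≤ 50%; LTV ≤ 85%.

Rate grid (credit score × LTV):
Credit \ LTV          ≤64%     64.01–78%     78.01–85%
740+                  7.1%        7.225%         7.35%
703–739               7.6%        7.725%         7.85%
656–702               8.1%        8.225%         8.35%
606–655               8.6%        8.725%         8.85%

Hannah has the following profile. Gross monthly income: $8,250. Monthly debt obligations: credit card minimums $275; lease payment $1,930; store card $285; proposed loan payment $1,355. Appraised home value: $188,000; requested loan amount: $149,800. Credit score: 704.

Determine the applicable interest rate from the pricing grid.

7.85%

Credit score 704 ≥ 606; Total monthly debts = (275 + 1,930 + 285 + 1,355) = 3,845. DTI = 3,845/8,250 = 46.6% ≤ 50%
LTV = 149,800/188,000 = 79.7% ≤ 85%
Row: 704 falls in 703–739. Column: 79.7% falls in 78.01–85%. Rate = 7.85%.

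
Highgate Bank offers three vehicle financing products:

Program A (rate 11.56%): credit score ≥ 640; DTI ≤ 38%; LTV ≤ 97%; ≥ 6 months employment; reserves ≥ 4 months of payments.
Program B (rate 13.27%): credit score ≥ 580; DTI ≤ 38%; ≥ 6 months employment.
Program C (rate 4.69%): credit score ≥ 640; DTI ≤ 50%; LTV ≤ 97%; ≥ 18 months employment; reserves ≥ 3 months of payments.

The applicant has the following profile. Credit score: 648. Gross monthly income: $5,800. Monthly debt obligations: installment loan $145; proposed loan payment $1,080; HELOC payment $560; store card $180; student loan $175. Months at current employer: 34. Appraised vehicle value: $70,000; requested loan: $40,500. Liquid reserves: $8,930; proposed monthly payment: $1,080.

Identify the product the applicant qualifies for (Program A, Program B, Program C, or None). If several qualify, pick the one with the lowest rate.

Total debts = (145 + 1,080 + 560 + 180 + 175) = 2,140; DTI = 2,140/5,800 = 36.9%.
LTV = 40,500/70,000 = 57.9%.
Reserves = 8,930/1,080 = 8.3 months.
Program A: score 648 ≥ 640; DTI 36.9% ≤ 38%; LTV 57.9% ≤ 97%; employment 34 ≥ 6 mo; reserves 8.3 ≥ 4 mo → qualifies.
Program B: score 648 ≥ 580; DTI 36.9% ≤ 38%; employment 34 ≥ 6 mo → qualifies.
Program C: score 648 ≥ 640; DTI 36.9% ≤ 50%; LTV 57.9% ≤ 97%; employment 34 ≥ 18 mo; reserves 8.3 ≥ 3 mo → qualifies.
Qualifying: Program A, Program B, Program C. Lowest rate is 4.69% → Program C.

Program C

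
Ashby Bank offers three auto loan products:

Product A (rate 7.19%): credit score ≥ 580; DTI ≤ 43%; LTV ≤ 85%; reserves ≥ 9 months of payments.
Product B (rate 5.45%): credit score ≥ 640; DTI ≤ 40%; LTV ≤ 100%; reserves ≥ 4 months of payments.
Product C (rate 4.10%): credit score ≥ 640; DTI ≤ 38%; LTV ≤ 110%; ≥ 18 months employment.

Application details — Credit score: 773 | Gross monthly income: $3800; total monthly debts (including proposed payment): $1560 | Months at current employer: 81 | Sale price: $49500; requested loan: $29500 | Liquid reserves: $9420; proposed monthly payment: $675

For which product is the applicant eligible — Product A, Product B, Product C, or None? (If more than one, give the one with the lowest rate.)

DTI = 1,560/3,800 = 41.1%.
LTV = 29,500/49,500 = 59.6%.
Reserves = 9,420/675 = 14.0 months.
Product A: score 773 ≥ 580; DTI 41.1% ≤ 43%; LTV 59.6% ≤ 85%; reserves 14.0 ≥ 9 mo → qualifies.
Product B: score 773 ≥ 640; DTI 41.1% > 40%; LTV 59.6% ≤ 100%; reserves 14.0 ≥ 4 mo → does not qualify.
Product C: score 773 ≥ 640; DTI 41.1% > 38%; LTV 59.6% ≤ 110%; employment 81 ≥ 18 mo → does not qualify.

Product A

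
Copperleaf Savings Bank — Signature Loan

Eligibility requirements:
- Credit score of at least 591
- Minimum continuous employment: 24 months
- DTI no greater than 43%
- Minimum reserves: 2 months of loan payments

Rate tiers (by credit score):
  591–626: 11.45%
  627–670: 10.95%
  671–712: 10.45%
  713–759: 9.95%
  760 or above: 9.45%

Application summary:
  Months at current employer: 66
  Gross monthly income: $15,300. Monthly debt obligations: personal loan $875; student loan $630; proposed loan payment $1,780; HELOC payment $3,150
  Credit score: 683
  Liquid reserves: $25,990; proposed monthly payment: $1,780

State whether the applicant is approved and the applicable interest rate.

Credit score 683 ≥ 591 (meets minimum)
Employment 66 ≥ 24 months
Total monthly debts = (875 + 630 + 1,780 + 3,150) = 6,435. DTI = 6,435/15,300 = 42.1% ≤ 43%
Reserves = 25,990/1,780 = 14.6 months ≥ 2
All requirements met. Score 683 falls in the 671–712 tier → 10.45%.

Approved at 10.45%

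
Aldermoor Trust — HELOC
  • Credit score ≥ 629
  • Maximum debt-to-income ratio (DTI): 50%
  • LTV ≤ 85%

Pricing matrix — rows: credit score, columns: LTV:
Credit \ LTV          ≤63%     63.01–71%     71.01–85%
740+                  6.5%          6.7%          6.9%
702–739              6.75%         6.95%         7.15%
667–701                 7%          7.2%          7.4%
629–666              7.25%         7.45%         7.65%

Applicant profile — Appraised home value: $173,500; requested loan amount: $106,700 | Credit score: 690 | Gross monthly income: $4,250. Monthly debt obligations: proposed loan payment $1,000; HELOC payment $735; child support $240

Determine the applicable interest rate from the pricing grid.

Credit score 690 ≥ 629; Total monthly debts = (1,000 + 735 + 240) = 1,975. DTI = 1,975/4,250 = 46.5% ≤ 50%
LTV: 106,700 ÷ 173,500 = 61.5%, within 85% cap
Row: 690 falls in 667–701. Column: 61.5% falls in ≤63%. Rate = 7%.

7%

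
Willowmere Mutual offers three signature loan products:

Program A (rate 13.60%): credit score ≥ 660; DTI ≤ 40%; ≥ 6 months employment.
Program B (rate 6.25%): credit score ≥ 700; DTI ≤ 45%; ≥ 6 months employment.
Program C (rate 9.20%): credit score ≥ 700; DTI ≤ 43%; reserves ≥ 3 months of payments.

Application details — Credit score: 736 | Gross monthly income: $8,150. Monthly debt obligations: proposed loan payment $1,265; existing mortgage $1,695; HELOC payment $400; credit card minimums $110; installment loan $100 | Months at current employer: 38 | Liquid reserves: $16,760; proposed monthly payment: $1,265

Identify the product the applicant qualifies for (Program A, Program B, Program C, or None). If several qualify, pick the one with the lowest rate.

Program B

Total debts = (1,265 + 1,695 + 400 + 110 + 100) = 3,570; DTI = 3,570/8,150 = 43.8%.
Reserves = 16,760/1,265 = 13.2 months.
Program A: score 736 ≥ 660; DTI 43.8% > 40%; employment 38 ≥ 6 mo → does not qualify.
Program B: score 736 ≥ 700; DTI 43.8% ≤ 45%; employment 38 ≥ 6 mo → qualifies.
Program C: score 736 ≥ 700; DTI 43.8% > 43%; reserves 13.2 ≥ 3 mo → does not qualify.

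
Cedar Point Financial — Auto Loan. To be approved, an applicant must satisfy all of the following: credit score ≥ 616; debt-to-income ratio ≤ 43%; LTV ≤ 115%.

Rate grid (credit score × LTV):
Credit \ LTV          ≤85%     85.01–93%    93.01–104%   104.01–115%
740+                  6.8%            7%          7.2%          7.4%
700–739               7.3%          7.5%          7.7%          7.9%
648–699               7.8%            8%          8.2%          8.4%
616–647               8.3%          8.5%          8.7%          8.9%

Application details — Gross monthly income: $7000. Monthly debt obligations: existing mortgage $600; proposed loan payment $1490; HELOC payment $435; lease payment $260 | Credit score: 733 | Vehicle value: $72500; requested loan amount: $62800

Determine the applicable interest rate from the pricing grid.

Credit score 733 ≥ 616; Total monthly debts = (600 + 1,490 + 435 + 260) = 2,785. Debt-to-income = 2,785/7,000 = 39.8% — meets 43% limit
Loan-to-value = 62,800/72,500 = 86.6% — pass (115% max)
Row: 733 falls in 700–739. Column: 86.6% falls in 85.01–93%. Rate = 7.5%.

7.5%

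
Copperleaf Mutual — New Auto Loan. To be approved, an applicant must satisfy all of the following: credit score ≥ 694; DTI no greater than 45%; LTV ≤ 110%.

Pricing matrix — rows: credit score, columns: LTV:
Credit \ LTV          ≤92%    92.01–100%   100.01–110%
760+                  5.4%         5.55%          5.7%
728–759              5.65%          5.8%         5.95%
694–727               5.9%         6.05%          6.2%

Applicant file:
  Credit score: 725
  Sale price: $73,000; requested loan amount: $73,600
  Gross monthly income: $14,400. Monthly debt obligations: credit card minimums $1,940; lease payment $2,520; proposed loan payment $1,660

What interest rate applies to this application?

6.2%

Credit score 725 ≥ 694; Total monthly debts = (1,940 + 2,520 + 1,660) = 6,120. DTI = 6,120/14,400 = 42.5% ≤ 45%
LTV: 73,600 ÷ 73,000 = 100.8%, within 110% cap
Score 725 is in the 694–727 band; LTV 100.8% is in the 100.01–110% band → 6.2%.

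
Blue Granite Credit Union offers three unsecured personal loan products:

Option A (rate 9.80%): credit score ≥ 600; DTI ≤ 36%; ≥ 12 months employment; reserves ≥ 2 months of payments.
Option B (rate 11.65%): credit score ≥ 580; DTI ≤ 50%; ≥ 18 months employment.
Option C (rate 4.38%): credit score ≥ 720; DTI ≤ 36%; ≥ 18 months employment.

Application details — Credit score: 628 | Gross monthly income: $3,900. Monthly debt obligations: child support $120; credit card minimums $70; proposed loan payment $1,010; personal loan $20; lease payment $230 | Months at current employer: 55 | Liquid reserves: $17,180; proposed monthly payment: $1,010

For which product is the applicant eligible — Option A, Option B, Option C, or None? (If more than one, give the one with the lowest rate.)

Total debts = (120 + 70 + 1,010 + 20 + 230) = 1,450; DTI = 1,450/3,900 = 37.2%.
Reserves = 17,180/1,010 = 17.0 months.
Option A: score 628 ≥ 600; DTI 37.2% > 36%; employment 55 ≥ 12 mo; reserves 17.0 ≥ 2 mo → does not qualify.
Option B: score 628 ≥ 580; DTI 37.2% ≤ 50%; employment 55 ≥ 18 mo → qualifies.
Option C: score 628 < 720; DTI 37.2% > 36%; employment 55 ≥ 18 mo → does not qualify.

Option B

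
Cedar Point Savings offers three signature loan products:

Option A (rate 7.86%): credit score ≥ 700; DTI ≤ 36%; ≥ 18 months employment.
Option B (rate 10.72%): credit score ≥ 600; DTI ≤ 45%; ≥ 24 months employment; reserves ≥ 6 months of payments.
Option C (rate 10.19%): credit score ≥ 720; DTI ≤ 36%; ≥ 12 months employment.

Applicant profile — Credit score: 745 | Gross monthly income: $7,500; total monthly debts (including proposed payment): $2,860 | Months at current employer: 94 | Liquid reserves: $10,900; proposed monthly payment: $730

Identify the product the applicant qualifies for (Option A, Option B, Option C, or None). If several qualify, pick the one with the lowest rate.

DTI = 2,860/7,500 = 38.1%.
Reserves = 10,900/730 = 14.9 months.
Option A: score 745 ≥ 700; DTI 38.1% > 36%; employment 94 ≥ 18 mo → does not qualify.
Option B: score 745 ≥ 600; DTI 38.1% ≤ 45%; employment 94 ≥ 24 mo; reserves 14.9 ≥ 6 mo → qualifies.
Option C: score 745 ≥ 720; DTI 38.1% > 36%; employment 94 ≥ 12 mo → does not qualify.

Option B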